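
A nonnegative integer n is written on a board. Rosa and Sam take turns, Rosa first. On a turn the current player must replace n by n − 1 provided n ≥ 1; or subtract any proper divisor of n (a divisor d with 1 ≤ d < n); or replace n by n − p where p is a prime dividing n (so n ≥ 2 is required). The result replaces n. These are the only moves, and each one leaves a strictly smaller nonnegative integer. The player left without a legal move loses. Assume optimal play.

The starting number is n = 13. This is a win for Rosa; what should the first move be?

Move to 0.

Work bottom-up. With no move the player to move loses. Otherwise the position is W if at least one move leads to an L position for the opponent, and L if every move leads to a W.
n=0: no move → L
n=1: reaches L-position 0 → W
n=2: reaches L-position 0 → W
n=3: reaches L-position 0 → W
n=4: only reaches 2(W), 3(W), all W → L
n=5: reaches L-position 0 → W
n=6: reaches L-position 4 → W
n=7: reaches L-position 0 → W
n=8: reaches L-position 4 → W
n=9: only reaches 6(W), 8(W), all W → L
n=10: reaches L-position 9 → W
n=11: reaches L-position 0 → W
n=12: reaches L-position 9 → W
n=13: reaches L-position 0 → W
From 13, the L positions reachable in one move are: 0.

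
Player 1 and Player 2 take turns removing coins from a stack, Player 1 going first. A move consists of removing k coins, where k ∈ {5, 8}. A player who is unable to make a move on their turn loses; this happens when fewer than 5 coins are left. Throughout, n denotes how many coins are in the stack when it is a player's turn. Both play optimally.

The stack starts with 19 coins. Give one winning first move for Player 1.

Positions with no move are L. A position that does have a move is losing for the player to move precisely when every available move leads to a winning position for the opponent. Fill in the labels:
n=0: no move → L
n=1: no move → L
n=2: no move → L
n=3: no move → L
n=4: no move → L
n=5: reaches L-position 0 → W
n=6: reaches L-position 1 → W
n=7: reaches L-position 2 → W
n=8: reaches L-position 3 → W
n=9: reaches L-position 4 → W
n=10: reaches L-position 2 → W
n=11: reaches L-position 3 → W
n=12: reaches L-position 4 → W
n=13: only reaches 8(W), 5(W), all W → L
n=14: only reaches 9(W), 6(W), all W → L
n=15: only reaches 10(W), 7(W), all W → L
n=16: only reaches 11(W), 8(W), all W → L
n=17: only reaches 12(W), 9(W), all W → L
n=18: reaches L-position 13 → W
n=19: reaches L-position 14 → W
From 19, the L positions reachable in one move are: 14.

Remove 5, leaving 14.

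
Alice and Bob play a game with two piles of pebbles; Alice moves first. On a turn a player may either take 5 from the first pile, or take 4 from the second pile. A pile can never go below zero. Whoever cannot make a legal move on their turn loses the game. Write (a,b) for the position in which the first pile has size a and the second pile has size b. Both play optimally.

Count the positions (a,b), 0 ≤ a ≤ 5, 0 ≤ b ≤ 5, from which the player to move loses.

Classify positions by backward induction: terminal positions (no move available) are L. From any other position, the mover wins iff some move reaches an L.
Every move lowers a or b (never raises either), so fill the grid row by row in increasing a, and left to right within a row: each cell's successors are then already labelled.
      b=0  b=1  b=2  b=3  b=4  b=5
a=0:    L    L    L    L    W    W
a=1:    L    L    L    L    W    W
a=2:    L    L    L    L    W    W
a=3:    L    L    L    L    W    W
a=4:    L    L    L    L    W    W
a=5:    W    W    W    W    L    L
Cells with no legal move (terminal, hence L): (0,0), (0,1), (0,2), (0,3), (1,0), (1,1), (1,2), (1,3), (2,0), (2,1), (2,2), (2,3), (3,0), (3,1), (3,2), (3,3), (4,0), (4,1), (4,2), (4,3).
The remaining L cells, each justified by listing all of its moves:
(5,4): →(0,4)(W), (5,0)(W) — all W, so L
(5,5): →(0,5)(W), (5,1)(W) — all W, so L
Every other cell has at least one move into one of the L cells above, so it is W.
L cells per row: a=0: 4, a=1: 4, a=2: 4, a=3: 4, a=4: 4, a=5: 2; total 22.

22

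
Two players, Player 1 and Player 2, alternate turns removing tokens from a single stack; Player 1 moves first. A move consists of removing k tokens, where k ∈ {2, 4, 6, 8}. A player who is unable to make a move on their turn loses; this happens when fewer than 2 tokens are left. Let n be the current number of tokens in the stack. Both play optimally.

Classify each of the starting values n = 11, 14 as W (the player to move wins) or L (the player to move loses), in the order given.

11: L, 14: W

Label each position W (a win for the player to move) or L (a loss). A position with no legal move is L; any other position is W exactly when some move reaches an L, and L when every move reaches a W.
n=0: no move → L
n=1: no move → L
n=2: →0(L), so W
n=3: →1(L), so W
n=4: →0(L), so W
n=5: →1(L), so W
n=6: →0(L), so W
n=7: →1(L), so W
n=8: →0(L), so W
n=9: →1(L), so W
n=10: →8(W), 6(W), 4(W), 2(W) — all W, so L
n=11: →9(W), 7(W), 5(W), 3(W) — all W, so L
n=12: →10(L), so W
n=13: →11(L), so W
n=14: →10(L), so W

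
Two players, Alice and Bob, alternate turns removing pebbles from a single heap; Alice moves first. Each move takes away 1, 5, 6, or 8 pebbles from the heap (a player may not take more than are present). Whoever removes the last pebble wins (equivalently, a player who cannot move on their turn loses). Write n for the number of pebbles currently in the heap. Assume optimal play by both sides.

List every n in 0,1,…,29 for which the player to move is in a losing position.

0, 2, 4, 11, 13, 15, 22, 24, 26

Classify positions by backward induction: terminal positions (no move available) are L. From any other position, the mover wins iff some move reaches an L.
n=0: no move → L
n=1: →0(L), so W
n=2: →1(W) only, which is W, so L
n=3: →2(L), so W
n=4: →3(W) only, which is W, so L
n=5: →4(L), so W
n=6: →0(L), so W
n=7: →2(L), so W
n=8: →2(L), so W
n=9: →4(L), so W
n=10: →4(L), so W
n=11: →10(W), 6(W), 5(W), 3(W) — all W, so L
n=12: →11(L), so W
n=13: →12(W), 8(W), 7(W), 5(W) — all W, so L
n=14: →13(L), so W
n=15: →14(W), 10(W), 9(W), 7(W) — all W, so L
n=16: →15(L), so W
n=17: →11(L), so W
n=18: →13(L), so W
n=19: →13(L), so W
n=20: →15(L), so W
n=21: →15(L), so W
n=22: →21(W), 17(W), 16(W), 14(W) — all W, so L
n=23: →22(L), so W
n=24: →23(W), 19(W), 18(W), 16(W) — all W, so L
n=25: →24(L), so W
n=26: →25(W), 21(W), 20(W), 18(W) — all W, so L
n=27: →26(L), so W
n=28: →22(L), so W
n=29: →24(L), so W
Reading off the rows marked L gives the requested list; there are 9 such values of n.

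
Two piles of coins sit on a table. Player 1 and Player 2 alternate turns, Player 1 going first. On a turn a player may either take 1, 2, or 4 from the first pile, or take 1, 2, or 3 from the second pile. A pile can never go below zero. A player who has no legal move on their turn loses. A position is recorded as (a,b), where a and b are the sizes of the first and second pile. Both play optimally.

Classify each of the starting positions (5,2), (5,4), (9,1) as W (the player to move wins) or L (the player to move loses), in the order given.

Compute win/loss labels from the base case upward. A position with no move is L. Any other position is W if it can reach an L in one move, else L.
No move ever increases a pile, so every position that can arise here has a ≤ 9 and b ≤ 4; it is enough to label the cells with 0 ≤ a ≤ 9 and 0 ≤ b ≤ 4.
Every move lowers a or b (never raises either), so fill the grid row by row in increasing a, and left to right within a row: each cell's successors are then already labelled.
      b=0  b=1  b=2  b=3  b=4
a=0:    L    W    W    W    L
a=1:    W    L    W    W    W
a=2:    W    W    L    W    W
a=3:    L    W    W    W    L
a=4:    W    L    W    W    W
a=5:    W    W    L    W    W
a=6:    L    W    W    W    L
a=7:    W    L    W    W    W
a=8:    W    W    L    W    W
a=9:    L    W    W    W    L
Cells with no legal move (terminal, hence L): (0,0).
The remaining L cells, each justified by listing all of its moves:
(0,4): moves to (0,3)(W), (0,2)(W), (0,1)(W); every one is W ⇒ L
(1,1): moves to (0,1)(W), (1,0)(W); every one is W ⇒ L
(2,2): moves to (1,2)(W), (0,2)(W), (2,1)(W), (2,0)(W); every one is W ⇒ L
(3,0): moves to (2,0)(W), (1,0)(W); every one is W ⇒ L
(3,4): moves to (2,4)(W), (1,4)(W), (3,3)(W), (3,2)(W), (3,1)(W); every one is W ⇒ L
(4,1): moves to (3,1)(W), (2,1)(W), (0,1)(W), (4,0)(W); every one is W ⇒ L
(5,2): moves to (4,2)(W), (3,2)(W), (1,2)(W), (5,1)(W), (5,0)(W); every one is W ⇒ L
(6,0): moves to (5,0)(W), (4,0)(W), (2,0)(W); every one is W ⇒ L
(6,4): moves to (5,4)(W), (4,4)(W), (2,4)(W), (6,3)(W), (6,2)(W), (6,1)(W); every one is W ⇒ L
(7,1): moves to (6,1)(W), (5,1)(W), (3,1)(W), (7,0)(W); every one is W ⇒ L
(8,2): moves to (7,2)(W), (6,2)(W), (4,2)(W), (8,1)(W), (8,0)(W); every one is W ⇒ L
(9,0): moves to (8,0)(W), (7,0)(W), (5,0)(W); every one is W ⇒ L
(9,4): moves to (8,4)(W), (7,4)(W), (5,4)(W), (9,3)(W), (9,2)(W), (9,1)(W); every one is W ⇒ L
Every other cell has at least one move into one of the L cells above, so it is W.
(5,2): one of the L cells justified above, so L
(5,4): the move to (3,4) reaches an L cell, so W
(9,1): the move to (7,1) reaches an L cell, so W

(5,2): L, (5,4): W, (9,1): W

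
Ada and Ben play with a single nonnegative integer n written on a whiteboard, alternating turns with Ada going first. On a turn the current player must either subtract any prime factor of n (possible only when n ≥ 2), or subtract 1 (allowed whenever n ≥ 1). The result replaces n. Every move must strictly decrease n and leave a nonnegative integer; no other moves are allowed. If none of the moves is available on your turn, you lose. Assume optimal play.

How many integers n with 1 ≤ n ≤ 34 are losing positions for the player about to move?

Build the W/L table. Terminal = L. A non-terminal position is W if it has a move to some L; otherwise it is L.
n=0: no move → L
n=1: can move to 0, which is L ⇒ W
n=2: can move to 0, which is L ⇒ W
n=3: can move to 0, which is L ⇒ W
n=4: moves to 2(W), 3(W); every one is W ⇒ L
n=5: can move to 0, which is L ⇒ W
n=6: can move to 4, which is L ⇒ W
n=7: can move to 0, which is L ⇒ W
n=8: moves to 6(W), 7(W); every one is W ⇒ L
n=9: can move to 8, which is L ⇒ W
n=10: can move to 8, which is L ⇒ W
n=11: can move to 0, which is L ⇒ W
n=12: moves to 9(W), 10(W), 11(W); every one is W ⇒ L
n=13: can move to 0, which is L ⇒ W
n=14: can move to 12, which is L ⇒ W
n=15: can move to 12, which is L ⇒ W
n=16: moves to 14(W), 15(W); every one is W ⇒ L
n=17: can move to 0, which is L ⇒ W
n=18: can move to 16, which is L ⇒ W
n=19: can move to 0, which is L ⇒ W
n=20: moves to 15(W), 18(W), 19(W); every one is W ⇒ L
n=21: can move to 20, which is L ⇒ W
n=22: can move to 20, which is L ⇒ W
n=23: can move to 0, which is L ⇒ W
n=24: moves to 21(W), 22(W), 23(W); every one is W ⇒ L
n=25: can move to 20, which is L ⇒ W
n=26: can move to 24, which is L ⇒ W
n=27: can move to 24, which is L ⇒ W
n=28: moves to 21(W), 26(W), 27(W); every one is W ⇒ L
n=29: can move to 0, which is L ⇒ W
n=30: can move to 28, which is L ⇒ W
n=31: can move to 0, which is L ⇒ W
n=32: moves to 30(W), 31(W); every one is W ⇒ L
n=33: can move to 32, which is L ⇒ W
n=34: can move to 32, which is L ⇒ W
L entries with 1 ≤ n ≤ 34 (n=0 is outside the asked range and is not counted): n = 4, 8, 12, 16, 20, 24, 28, 32; that makes 8.

8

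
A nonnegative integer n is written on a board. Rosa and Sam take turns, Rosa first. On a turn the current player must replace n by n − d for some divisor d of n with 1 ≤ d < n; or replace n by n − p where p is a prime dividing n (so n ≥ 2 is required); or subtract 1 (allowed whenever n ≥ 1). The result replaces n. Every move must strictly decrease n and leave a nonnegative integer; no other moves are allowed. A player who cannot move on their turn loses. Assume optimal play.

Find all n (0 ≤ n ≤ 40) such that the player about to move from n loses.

Use the standard recursion: the mover loses at a terminal position; elsewhere, the mover wins exactly when some move hands the opponent an L position.
n=0: no move → L
n=1: can move to 0, which is L ⇒ W
n=2: can move to 0, which is L ⇒ W
n=3: can move to 0, which is L ⇒ W
n=4: moves to 2(W), 3(W); every one is W ⇒ L
n=5: can move to 0, which is L ⇒ W
n=6: can move to 4, which is L ⇒ W
n=7: can move to 0, which is L ⇒ W
n=8: can move to 4, which is L ⇒ W
n=9: moves to 6(W), 8(W); every one is W ⇒ L
n=10: can move to 9, which is L ⇒ W
n=11: can move to 0, which is L ⇒ W
n=12: can move to 9, which is L ⇒ W
n=13: can move to 0, which is L ⇒ W
n=14: moves to 7(W), 12(W), 13(W); every one is W ⇒ L
n=15: can move to 14, which is L ⇒ W
n=16: can move to 14, which is L ⇒ W
n=17: can move to 0, which is L ⇒ W
n=18: can move to 9, which is L ⇒ W
n=19: can move to 0, which is L ⇒ W
n=20: moves to 10(W), 15(W), 16(W), 18(W), 19(W); every one is W ⇒ L
n=21: can move to 14, which is L ⇒ W
n=22: can move to 20, which is L ⇒ W
n=23: can move to 0, which is L ⇒ W
n=24: can move to 20, which is L ⇒ W
n=25: can move to 20, which is L ⇒ W
n=26: moves to 13(W), 24(W), 25(W); every one is W ⇒ L
n=27: can move to 26, which is L ⇒ W
n=28: can move to 14, which is L ⇒ W
n=29: can move to 0, which is L ⇒ W
n=30: can move to 20, which is L ⇒ W
n=31: can move to 0, which is L ⇒ W
n=32: moves to 16(W), 24(W), 28(W), 30(W), 31(W); every one is W ⇒ L
n=33: can move to 32, which is L ⇒ W
n=34: can move to 32, which is L ⇒ W
n=35: moves to 28(W), 30(W), 34(W); every one is W ⇒ L
n=36: can move to 32, which is L ⇒ W
n=37: can move to 0, which is L ⇒ W
n=38: moves to 19(W), 36(W), 37(W); every one is W ⇒ L
n=39: can move to 26, which is L ⇒ W
n=40: can move to 20, which is L ⇒ W
The losing starting values of n are exactly the entries labelled L in this table (9 of them).

0, 4, 9, 14, 20, 26, 32, 35, 38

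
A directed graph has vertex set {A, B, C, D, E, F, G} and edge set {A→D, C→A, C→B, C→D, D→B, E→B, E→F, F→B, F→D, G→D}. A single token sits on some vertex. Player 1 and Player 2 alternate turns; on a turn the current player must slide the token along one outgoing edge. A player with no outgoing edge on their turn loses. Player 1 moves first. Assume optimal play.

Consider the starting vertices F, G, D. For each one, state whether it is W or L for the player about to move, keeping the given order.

Classify positions by backward induction: terminal positions (no move available) are L. From any other position, the mover wins iff some move reaches an L.
Every edge goes from a vertex to one that appears earlier in the order B, D, F, A, C, G, E, so processing vertices in that order labels each vertex after all of its successors.
B: no outgoing edge → L
D: can move to B, which is L ⇒ W
F: can move to B, which is L ⇒ W
A: the only move is to D(W), a W ⇒ L
C: can move to A, which is L ⇒ W
G: the only move is to D(W), a W ⇒ L
E: can move to B, which is L ⇒ W

F: W, G: L, D: W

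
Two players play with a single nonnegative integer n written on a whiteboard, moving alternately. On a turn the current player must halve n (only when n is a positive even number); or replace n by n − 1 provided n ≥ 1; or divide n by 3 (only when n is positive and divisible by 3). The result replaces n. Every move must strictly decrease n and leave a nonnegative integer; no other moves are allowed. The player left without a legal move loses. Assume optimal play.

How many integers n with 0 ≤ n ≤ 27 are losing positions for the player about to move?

Compute win/loss labels from the base case upward. A position with no move is L. Any other position is W if it can reach an L in one move, else L.
n=0: no move → L
n=1: reaches L-position 0 → W
n=2: only reaches 1(W), which is W → L
n=3: reaches L-position 2 → W
n=4: reaches L-position 2 → W
n=5: only reaches 4(W), which is W → L
n=6: reaches L-position 2 → W
n=7: only reaches 6(W), which is W → L
n=8: reaches L-position 7 → W
n=9: only reaches 3(W), 8(W), all W → L
n=10: reaches L-position 5 → W
n=11: only reaches 10(W), which is W → L
n=12: reaches L-position 11 → W
n=13: only reaches 12(W), which is W → L
n=14: reaches L-position 7 → W
n=15: reaches L-position 5 → W
n=16: only reaches 8(W), 15(W), all W → L
n=17: reaches L-position 16 → W
n=18: reaches L-position 9 → W
n=19: only reaches 18(W), which is W → L
n=20: reaches L-position 19 → W
n=21: reaches L-position 7 → W
n=22: reaches L-position 11 → W
n=23: only reaches 22(W), which is W → L
n=24: reaches L-position 23 → W
n=25: only reaches 24(W), which is W → L
n=26: reaches L-position 13 → W
n=27: reaches L-position 9 → W
L entries with 0 ≤ n ≤ 27: n = 0, 2, 5, 7, 9, 11, 13, 16, 19, 23, 25; that makes 11.

11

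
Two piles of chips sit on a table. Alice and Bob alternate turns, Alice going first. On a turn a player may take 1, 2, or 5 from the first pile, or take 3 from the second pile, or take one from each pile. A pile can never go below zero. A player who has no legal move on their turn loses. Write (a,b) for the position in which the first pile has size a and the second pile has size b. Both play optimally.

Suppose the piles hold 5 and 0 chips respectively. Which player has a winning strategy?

Build the W/L table. Terminal = L. A non-terminal position is W if it has a move to some L; otherwise it is L.
No move ever increases a pile, so every position that can arise here has a ≤ 5 and b ≤ 0; it is enough to label the cells with 0 ≤ a ≤ 5 and 0 ≤ b ≤ 0.
Every move lowers a or b (never raises either), so fill the grid row by row in increasing a, and left to right within a row: each cell's successors are then already labelled.
      b=0
a=0:    L
a=1:    W
a=2:    W
a=3:    L
a=4:    W
a=5:    W
Cells with no legal move (terminal, hence L): (0,0).
The remaining L cells, each justified by listing all of its moves:
(3,0): L (options (2,0)(W), (1,0)(W) are all W)
Every other cell has at least one move into one of the L cells above, so it is W.
From (5,0) Alice can move to (3,0), reaching an L position.

Alice wins.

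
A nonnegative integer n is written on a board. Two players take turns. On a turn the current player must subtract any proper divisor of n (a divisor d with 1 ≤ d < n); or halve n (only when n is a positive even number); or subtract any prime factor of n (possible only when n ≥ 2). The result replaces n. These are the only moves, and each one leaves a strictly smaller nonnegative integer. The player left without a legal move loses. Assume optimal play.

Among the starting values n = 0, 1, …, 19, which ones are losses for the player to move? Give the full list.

Label each position W (a win for the player to move) or L (a loss). A position with no legal move is L; any other position is W exactly when some move reaches an L, and L when every move reaches a W.
n=0: no move → L
n=1: no move → L
n=2: W (go to 0, an L position)
n=3: W (go to 0, an L position)
n=4: L (options 2(W), 3(W) are all W)
n=5: W (go to 0, an L position)
n=6: W (go to 4, an L position)
n=7: W (go to 0, an L position)
n=8: W (go to 4, an L position)
n=9: L (options 6(W), 8(W) are all W)
n=10: W (go to 9, an L position)
n=11: W (go to 0, an L position)
n=12: W (go to 9, an L position)
n=13: W (go to 0, an L position)
n=14: L (options 7(W), 12(W), 13(W) are all W)
n=15: W (go to 14, an L position)
n=16: W (go to 14, an L position)
n=17: W (go to 0, an L position)
n=18: W (go to 9, an L position)
n=19: W (go to 0, an L position)
Reading off the rows marked L gives the requested list; there are 5 such values of n.

0, 1, 4, 9, 14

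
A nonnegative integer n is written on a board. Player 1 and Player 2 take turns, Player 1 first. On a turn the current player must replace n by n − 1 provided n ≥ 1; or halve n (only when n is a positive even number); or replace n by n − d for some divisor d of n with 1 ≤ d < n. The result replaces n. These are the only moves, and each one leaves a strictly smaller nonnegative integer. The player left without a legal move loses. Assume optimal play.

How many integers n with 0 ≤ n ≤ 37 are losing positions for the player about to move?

19

Positions with no move are L. A position that does have a move is losing for the player to move precisely when every available move leads to a winning position for the opponent. Fill in the labels:
n=0: no move → L
n=1: W (go to 0, an L position)
n=2: L (sole option 1(W) is W)
n=3: W (go to 2, an L position)
n=4: W (go to 2, an L position)
n=5: L (sole option 4(W) is W)
n=6: W (go to 5, an L position)
n=7: L (sole option 6(W) is W)
n=8: W (go to 7, an L position)
n=9: L (options 6(W), 8(W) are all W)
n=10: W (go to 5, an L position)
n=11: L (sole option 10(W) is W)
n=12: W (go to 9, an L position)
n=13: L (sole option 12(W) is W)
n=14: W (go to 7, an L position)
n=15: L (options 10(W), 12(W), 14(W) are all W)
n=16: W (go to 15, an L position)
n=17: L (sole option 16(W) is W)
n=18: W (go to 9, an L position)
n=19: L (sole option 18(W) is W)
n=20: W (go to 15, an L position)
n=21: L (options 14(W), 18(W), 20(W) are all W)
n=22: W (go to 11, an L position)
n=23: L (sole option 22(W) is W)
n=24: W (go to 21, an L position)
n=25: L (options 20(W), 24(W) are all W)
n=26: W (go to 13, an L position)
n=27: L (options 18(W), 24(W), 26(W) are all W)
n=28: W (go to 21, an L position)
n=29: L (sole option 28(W) is W)
n=30: W (go to 15, an L position)
n=31: L (sole option 30(W) is W)
n=32: W (go to 31, an L position)
n=33: L (options 22(W), 30(W), 32(W) are all W)
n=34: W (go to 17, an L position)
n=35: L (options 28(W), 30(W), 34(W) are all W)
n=36: W (go to 27, an L position)
n=37: L (sole option 36(W) is W)
L entries with 0 ≤ n ≤ 37: n = 0, 2, 5, 7, 9, 11, 13, 15, 17, 19, 21, 23, 25, 27, 29, 31, 33, 35, 37; that makes 19.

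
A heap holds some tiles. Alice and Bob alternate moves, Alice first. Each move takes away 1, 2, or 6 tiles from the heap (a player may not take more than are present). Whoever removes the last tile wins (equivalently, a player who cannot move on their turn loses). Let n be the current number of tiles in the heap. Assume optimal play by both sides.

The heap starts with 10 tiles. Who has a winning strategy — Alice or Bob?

Label each position W (a win for the player to move) or L (a loss). A position with no legal move is L; any other position is W exactly when some move reaches an L, and L when every move reaches a W.
n=0: no move → L
n=1: →0(L), so W
n=2: →0(L), so W
n=3: →2(W), 1(W) — all W, so L
n=4: →3(L), so W
n=5: →3(L), so W
n=6: →0(L), so W
n=7: →6(W), 5(W), 1(W) — all W, so L
n=8: →7(L), so W
n=9: →7(L), so W
n=10: →9(W), 8(W), 4(W) — all W, so L
The starting position 10 is L: whatever Alice does, the opponent receives a W position.

Bob wins.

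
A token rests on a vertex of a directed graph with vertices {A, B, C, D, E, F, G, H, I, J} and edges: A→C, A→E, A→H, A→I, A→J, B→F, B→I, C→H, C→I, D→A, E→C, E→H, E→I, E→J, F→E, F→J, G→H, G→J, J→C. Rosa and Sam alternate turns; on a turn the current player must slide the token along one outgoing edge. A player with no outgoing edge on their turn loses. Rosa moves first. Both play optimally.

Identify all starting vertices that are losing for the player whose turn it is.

Work bottom-up. With no move the player to move loses. Otherwise the position is W if at least one move leads to an L position for the opponent, and L if every move leads to a W.
Every edge goes from a vertex to one that appears earlier in the order H, I, C, J, E, A, G, F, B, D, so processing vertices in that order labels each vertex after all of its successors.
H: no outgoing edge → L
I: no outgoing edge → L
C: reaches L-position I → W
J: only reaches C(W), which is W → L
E: reaches L-position J → W
A: reaches L-position J → W
G: reaches L-position J → W
F: reaches L-position J → W
B: reaches L-position I → W
D: only reaches A(W), which is W → L
The losing starting vertices are exactly the entries labelled L in this table (4 of them).

D, H, I, J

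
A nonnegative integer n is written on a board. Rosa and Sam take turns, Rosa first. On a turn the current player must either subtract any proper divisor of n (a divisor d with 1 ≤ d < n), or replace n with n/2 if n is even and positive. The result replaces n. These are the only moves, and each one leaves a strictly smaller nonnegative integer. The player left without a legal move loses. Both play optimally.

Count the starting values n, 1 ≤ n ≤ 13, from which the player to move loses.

Use the standard recursion: the mover loses at a terminal position; elsewhere, the mover wins exactly when some move hands the opponent an L position.
n=0: no move → L
n=1: no move → L
n=2: can move to 1, which is L ⇒ W
n=3: the only move is to 2(W), a W ⇒ L
n=4: can move to 3, which is L ⇒ W
n=5: the only move is to 4(W), a W ⇒ L
n=6: can move to 3, which is L ⇒ W
n=7: the only move is to 6(W), a W ⇒ L
n=8: can move to 7, which is L ⇒ W
n=9: moves to 6(W), 8(W); every one is W ⇒ L
n=10: can move to 5, which is L ⇒ W
n=11: the only move is to 10(W), a W ⇒ L
n=12: can move to 9, which is L ⇒ W
n=13: the only move is to 12(W), a W ⇒ L
L entries with 1 ≤ n ≤ 13 (n=0 is outside the asked range and is not counted): n = 1, 3, 5, 7, 9, 11, 13; that makes 7.

7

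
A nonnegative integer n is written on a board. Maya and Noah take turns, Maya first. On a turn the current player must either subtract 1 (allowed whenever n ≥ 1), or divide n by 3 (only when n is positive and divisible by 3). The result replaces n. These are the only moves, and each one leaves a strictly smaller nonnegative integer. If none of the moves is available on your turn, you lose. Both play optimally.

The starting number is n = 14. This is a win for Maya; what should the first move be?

Move to 13.

Positions with no move are L. A position that does have a move is losing for the player to move precisely when every available move leads to a winning position for the opponent. Fill in the labels:
n=0: no move → L
n=1: reaches L-position 0 → W
n=2: only reaches 1(W), which is W → L
n=3: reaches L-position 2 → W
n=4: only reaches 3(W), which is W → L
n=5: reaches L-position 4 → W
n=6: reaches L-position 2 → W
n=7: only reaches 6(W), which is W → L
n=8: reaches L-position 7 → W
n=9: only reaches 3(W), 8(W), all W → L
n=10: reaches L-position 9 → W
n=11: only reaches 10(W), which is W → L
n=12: reaches L-position 4 → W
n=13: only reaches 12(W), which is W → L
n=14: reaches L-position 13 → W
From 14, the L positions reachable in one move are: 13.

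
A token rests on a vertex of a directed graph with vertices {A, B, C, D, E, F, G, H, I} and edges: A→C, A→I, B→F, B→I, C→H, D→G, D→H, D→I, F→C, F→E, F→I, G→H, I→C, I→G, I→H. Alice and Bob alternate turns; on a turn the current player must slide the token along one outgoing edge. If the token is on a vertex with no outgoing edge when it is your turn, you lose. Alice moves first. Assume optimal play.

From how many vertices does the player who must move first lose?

Label each position W (a win for the player to move) or L (a loss). A position with no legal move is L; any other position is W exactly when some move reaches an L, and L when every move reaches a W.
Every edge goes from a vertex to one that appears earlier in the order E, H, C, G, I, F, D, B, A, so processing vertices in that order labels each vertex after all of its successors.
E: no outgoing edge → L
H: no outgoing edge → L
C: →H(L), so W
G: →H(L), so W
I: →H(L), so W
F: →E(L), so W
D: →H(L), so W
B: →F(W), I(W) — all W, so L
A: →I(W), C(W) — all W, so L
The L vertices are A, B, E, H; that is 4 in all.

4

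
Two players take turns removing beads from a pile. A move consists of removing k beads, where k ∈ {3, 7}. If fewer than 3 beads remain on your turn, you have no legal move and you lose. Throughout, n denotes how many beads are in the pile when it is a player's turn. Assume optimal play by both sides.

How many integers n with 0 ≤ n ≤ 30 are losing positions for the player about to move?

Build the W/L table. Terminal = L. A non-terminal position is W if it has a move to some L; otherwise it is L.
n=0: no move → L
n=1: no move → L
n=2: no move → L
n=3: reaches L-position 0 → W
n=4: reaches L-position 1 → W
n=5: reaches L-position 2 → W
n=6: only reaches 3(W), which is W → L
n=7: reaches L-position 0 → W
n=8: reaches L-position 1 → W
n=9: reaches L-position 6 → W
n=10: only reaches 7(W), 3(W), all W → L
n=11: only reaches 8(W), 4(W), all W → L
n=12: only reaches 9(W), 5(W), all W → L
n=13: reaches L-position 10 → W
n=14: reaches L-position 11 → W
n=15: reaches L-position 12 → W
n=16: only reaches 13(W), 9(W), all W → L
n=17: reaches L-position 10 → W
n=18: reaches L-position 11 → W
n=19: reaches L-position 16 → W
n=20: only reaches 17(W), 13(W), all W → L
n=21: only reaches 18(W), 14(W), all W → L
n=22: only reaches 19(W), 15(W), all W → L
n=23: reaches L-position 20 → W
n=24: reaches L-position 21 → W
n=25: reaches L-position 22 → W
n=26: only reaches 23(W), 19(W), all W → L
n=27: reaches L-position 20 → W
n=28: reaches L-position 21 → W
n=29: reaches L-position 26 → W
n=30: only reaches 27(W), 23(W), all W → L
L entries with 0 ≤ n ≤ 30: n = 0, 1, 2, 6, 10, 11, 12, 16, 20, 21, 22, 26, 30; that makes 13.

13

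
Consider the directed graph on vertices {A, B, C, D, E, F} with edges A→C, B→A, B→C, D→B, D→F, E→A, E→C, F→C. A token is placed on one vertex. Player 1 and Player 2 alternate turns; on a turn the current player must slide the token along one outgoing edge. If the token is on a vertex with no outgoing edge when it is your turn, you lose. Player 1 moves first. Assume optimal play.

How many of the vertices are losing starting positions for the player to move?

2

Compute win/loss labels from the base case upward. A position with no move is L. Any other position is W if it can reach an L in one move, else L.
Every edge goes from a vertex to one that appears earlier in the order C, A, F, B, E, D, so processing vertices in that order labels each vertex after all of its successors.
C: no outgoing edge → L
A: can move to C, which is L ⇒ W
F: can move to C, which is L ⇒ W
B: can move to C, which is L ⇒ W
E: can move to C, which is L ⇒ W
D: moves to B(W), F(W); every one is W ⇒ L
The L vertices are C, D; that is 2 in all.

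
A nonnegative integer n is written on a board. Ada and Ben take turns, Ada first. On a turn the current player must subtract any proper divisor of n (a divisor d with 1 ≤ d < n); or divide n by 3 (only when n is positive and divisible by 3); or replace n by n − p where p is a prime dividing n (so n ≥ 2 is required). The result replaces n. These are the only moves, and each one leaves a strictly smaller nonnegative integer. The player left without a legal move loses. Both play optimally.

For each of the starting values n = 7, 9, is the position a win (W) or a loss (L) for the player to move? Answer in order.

7: W, 9: L

Work bottom-up. With no move the player to move loses. Otherwise the position is W if at least one move leads to an L position for the opponent, and L if every move leads to a W.
n=0: no move → L
n=1: no move → L
n=2: can move to 0, which is L ⇒ W
n=3: can move to 0, which is L ⇒ W
n=4: moves to 2(W), 3(W); every one is W ⇒ L
n=5: can move to 0, which is L ⇒ W
n=6: can move to 4, which is L ⇒ W
n=7: can move to 0, which is L ⇒ W
n=8: can move to 4, which is L ⇒ W
n=9: moves to 3(W), 6(W), 8(W); every one is W ⇒ L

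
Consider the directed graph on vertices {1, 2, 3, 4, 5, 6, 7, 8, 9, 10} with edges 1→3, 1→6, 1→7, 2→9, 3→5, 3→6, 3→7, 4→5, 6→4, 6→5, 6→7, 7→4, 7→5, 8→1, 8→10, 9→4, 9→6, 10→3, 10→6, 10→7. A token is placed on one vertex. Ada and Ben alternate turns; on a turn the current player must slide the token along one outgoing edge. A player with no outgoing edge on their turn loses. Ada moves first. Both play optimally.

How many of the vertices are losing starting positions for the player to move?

4

Compute win/loss labels from the base case upward. A position with no move is L. Any other position is W if it can reach an L in one move, else L.
Every edge goes from a vertex to one that appears earlier in the order 5, 4, 7, 6, 3, 10, 9, 1, 8, 2, so processing vertices in that order labels each vertex after all of its successors.
5: no outgoing edge → L
4: W (go to 5, an L position)
7: W (go to 5, an L position)
6: W (go to 5, an L position)
3: W (go to 5, an L position)
10: L (options 3(W), 6(W), 7(W) are all W)
9: L (options 6(W), 4(W) are all W)
1: L (options 3(W), 6(W), 7(W) are all W)
8: W (go to 1, an L position)
2: W (go to 9, an L position)
The L vertices are 1, 5, 9, 10; that is 4 in all.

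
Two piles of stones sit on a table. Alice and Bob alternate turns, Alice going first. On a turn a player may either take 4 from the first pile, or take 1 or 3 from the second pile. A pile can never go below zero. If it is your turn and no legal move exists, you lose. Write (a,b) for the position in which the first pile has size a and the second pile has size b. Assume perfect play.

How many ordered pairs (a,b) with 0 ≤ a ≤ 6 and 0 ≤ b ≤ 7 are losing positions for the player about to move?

Build the W/L table. Terminal = L. A non-terminal position is W if it has a move to some L; otherwise it is L.
Every move lowers a or b (never raises either), so fill the grid row by row in increasing a, and left to right within a row: each cell's successors are then already labelled.
      b=0  b=1  b=2  b=3  b=4  b=5  b=6  b=7
a=0:    L    W    L    W    L    W    L    W
a=1:    L    W    L    W    L    W    L    W
a=2:    L    W    L    W    L    W    L    W
a=3:    L    W    L    W    L    W    L    W
a=4:    W    L    W    L    W    L    W    L
a=5:    W    L    W    L    W    L    W    L
a=6:    W    L    W    L    W    L    W    L
Cells with no legal move (terminal, hence L): (0,0), (1,0), (2,0), (3,0).
The remaining L cells, each justified by listing all of its moves:
(0,2): the only move is to (0,1)(W), a W ⇒ L
(0,4): moves to (0,3)(W), (0,1)(W); every one is W ⇒ L
(0,6): moves to (0,5)(W), (0,3)(W); every one is W ⇒ L
(1,2): the only move is to (1,1)(W), a W ⇒ L
(1,4): moves to (1,3)(W), (1,1)(W); every one is W ⇒ L
(1,6): moves to (1,5)(W), (1,3)(W); every one is W ⇒ L
(2,2): the only move is to (2,1)(W), a W ⇒ L
(2,4): moves to (2,3)(W), (2,1)(W); every one is W ⇒ L
(2,6): moves to (2,5)(W), (2,3)(W); every one is W ⇒ L
(3,2): the only move is to (3,1)(W), a W ⇒ L
(3,4): moves to (3,3)(W), (3,1)(W); every one is W ⇒ L
(3,6): moves to (3,5)(W), (3,3)(W); every one is W ⇒ L
(4,1): moves to (0,1)(W), (4,0)(W); every one is W ⇒ L
(4,3): moves to (0,3)(W), (4,2)(W), (4,0)(W); every one is W ⇒ L
(4,5): moves to (0,5)(W), (4,4)(W), (4,2)(W); every one is W ⇒ L
(4,7): moves to (0,7)(W), (4,6)(W), (4,4)(W); every one is W ⇒ L
(5,1): moves to (1,1)(W), (5,0)(W); every one is W ⇒ L
(5,3): moves to (1,3)(W), (5,2)(W), (5,0)(W); every one is W ⇒ L
(5,5): moves to (1,5)(W), (5,4)(W), (5,2)(W); every one is W ⇒ L
(5,7): moves to (1,7)(W), (5,6)(W), (5,4)(W); every one is W ⇒ L
(6,1): moves to (2,1)(W), (6,0)(W); every one is W ⇒ L
(6,3): moves to (2,3)(W), (6,2)(W), (6,0)(W); every one is W ⇒ L
(6,5): moves to (2,5)(W), (6,4)(W), (6,2)(W); every one is W ⇒ L
(6,7): moves to (2,7)(W), (6,6)(W), (6,4)(W); every one is W ⇒ L
Every other cell has at least one move into one of the L cells above, so it is W.
L cells per row: a=0: 4, a=1: 4, a=2: 4, a=3: 4, a=4: 4, a=5: 4, a=6: 4; total 28.

28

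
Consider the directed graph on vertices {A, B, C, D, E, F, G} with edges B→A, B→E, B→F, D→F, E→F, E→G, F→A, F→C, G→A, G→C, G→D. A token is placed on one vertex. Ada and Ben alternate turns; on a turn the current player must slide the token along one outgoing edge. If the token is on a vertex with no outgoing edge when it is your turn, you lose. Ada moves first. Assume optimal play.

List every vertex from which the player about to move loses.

A, C, D, E

Positions with no move are L. A position that does have a move is losing for the player to move precisely when every available move leads to a winning position for the opponent. Fill in the labels:
Every edge goes from a vertex to one that appears earlier in the order C, A, F, D, G, E, B, so processing vertices in that order labels each vertex after all of its successors.
C: no outgoing edge → L
A: no outgoing edge → L
F: →A(L), so W
D: →F(W) only, which is W, so L
G: →D(L), so W
E: →G(W), F(W) — all W, so L
B: →E(L), so W
Reading off the rows marked L gives the requested list; there are 4 such vertices.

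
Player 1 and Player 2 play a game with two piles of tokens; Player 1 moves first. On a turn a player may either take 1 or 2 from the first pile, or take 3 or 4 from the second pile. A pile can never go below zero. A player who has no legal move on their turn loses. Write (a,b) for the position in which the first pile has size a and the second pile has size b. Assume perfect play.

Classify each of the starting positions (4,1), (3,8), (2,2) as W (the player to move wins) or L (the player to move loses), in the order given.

(4,1): W, (3,8): L, (2,2): W

Positions with no move are L. A position that does have a move is losing for the player to move precisely when every available move leads to a winning position for the opponent. Fill in the labels:
No move ever increases a pile, so every position that can arise here has a ≤ 4 and b ≤ 8; it is enough to label the cells with 0 ≤ a ≤ 4 and 0 ≤ b ≤ 8.
Every move lowers a or b (never raises either), so fill the grid row by row in increasing a, and left to right within a row: each cell's successors are then already labelled.
      b=0  b=1  b=2  b=3  b=4  b=5  b=6  b=7  b=8
a=0:    L    L    L    W    W    W    W    L    L
a=1:    W    W    W    L    L    L    W    W    W
a=2:    W    W    W    W    W    W    L    W    W
a=3:    L    L    L    W    W    W    W    L    L
a=4:    W    W    W    L    L    L    W    W    W
Cells with no legal move (terminal, hence L): (0,0), (0,1), (0,2).
The remaining L cells, each justified by listing all of its moves:
(0,7): moves to (0,4)(W), (0,3)(W); every one is W ⇒ L
(0,8): moves to (0,5)(W), (0,4)(W); every one is W ⇒ L
(1,3): moves to (0,3)(W), (1,0)(W); every one is W ⇒ L
(1,4): moves to (0,4)(W), (1,1)(W), (1,0)(W); every one is W ⇒ L
(1,5): moves to (0,5)(W), (1,2)(W), (1,1)(W); every one is W ⇒ L
(2,6): moves to (1,6)(W), (0,6)(W), (2,3)(W), (2,2)(W); every one is W ⇒ L
(3,0): moves to (2,0)(W), (1,0)(W); every one is W ⇒ L
(3,1): moves to (2,1)(W), (1,1)(W); every one is W ⇒ L
(3,2): moves to (2,2)(W), (1,2)(W); every one is W ⇒ L
(3,7): moves to (2,7)(W), (1,7)(W), (3,4)(W), (3,3)(W); every one is W ⇒ L
(3,8): moves to (2,8)(W), (1,8)(W), (3,5)(W), (3,4)(W); every one is W ⇒ L
(4,3): moves to (3,3)(W), (2,3)(W), (4,0)(W); every one is W ⇒ L
(4,4): moves to (3,4)(W), (2,4)(W), (4,1)(W), (4,0)(W); every one is W ⇒ L
(4,5): moves to (3,5)(W), (2,5)(W), (4,2)(W), (4,1)(W); every one is W ⇒ L
Every other cell has at least one move into one of the L cells above, so it is W.
(4,1): the move to (3,1) reaches an L cell, so W
(3,8): one of the L cells justified above, so L
(2,2): the move to (0,2) reaches an L cell, so W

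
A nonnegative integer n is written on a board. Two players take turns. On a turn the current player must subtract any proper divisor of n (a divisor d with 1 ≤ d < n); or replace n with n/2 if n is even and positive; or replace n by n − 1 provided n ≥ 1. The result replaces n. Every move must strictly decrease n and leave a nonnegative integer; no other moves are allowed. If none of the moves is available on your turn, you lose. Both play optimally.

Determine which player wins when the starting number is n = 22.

The first player wins.

Classify positions by backward induction: terminal positions (no move available) are L. From any other position, the mover wins iff some move reaches an L.
n=0: no move → L
n=1: reaches L-position 0 → W
n=2: only reaches 1(W), which is W → L
n=3: reaches L-position 2 → W
n=4: reaches L-position 2 → W
n=5: only reaches 4(W), which is W → L
n=6: reaches L-position 5 → W
n=7: only reaches 6(W), which is W → L
n=8: reaches L-position 7 → W
n=9: only reaches 6(W), 8(W), all W → L
n=10: reaches L-position 5 → W
n=11: only reaches 10(W), which is W → L
n=12: reaches L-position 9 → W
n=13: only reaches 12(W), which is W → L
n=14: reaches L-position 7 → W
n=15: only reaches 10(W), 12(W), 14(W), all W → L
n=16: reaches L-position 15 → W
n=17: only reaches 16(W), which is W → L
n=18: reaches L-position 9 → W
n=19: only reaches 18(W), which is W → L
n=20: reaches L-position 15 → W
n=21: only reaches 14(W), 18(W), 20(W), all W → L
n=22: reaches L-position 11 → W
The starting position 22 is W: the player to move should move to 11, handing over an L position.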